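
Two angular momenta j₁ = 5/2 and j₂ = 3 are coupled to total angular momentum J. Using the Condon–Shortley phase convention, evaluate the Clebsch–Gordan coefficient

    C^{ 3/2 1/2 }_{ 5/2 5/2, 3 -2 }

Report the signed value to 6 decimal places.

j₁+j₂−J=4  J+j₁−j₂=1  J−j₁+j₂=2  j₁+j₂+J+1=8
(j₁±m₁, j₂±m₂, J±M) = (5,0,1,5,2,1)
P² = 960/7
sum k=0..0:
  [0] +1/24 = 1/24
S = 1/24
C² = P²·S² = 5/21 ; C = +0.487950

+√(5/21) = +0.487950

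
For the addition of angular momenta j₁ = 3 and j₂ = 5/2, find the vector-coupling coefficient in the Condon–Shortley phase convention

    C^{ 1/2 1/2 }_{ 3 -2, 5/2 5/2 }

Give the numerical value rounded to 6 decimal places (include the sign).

√[2·5!1!0!/7! · 1!5!5!0!1!0!] = √(4800/7)
  +(−1)^5/∏(5,0,0,0,1,0)! = -1/120  (running -1/120)
⟨..|..⟩ = √(4800/7)·(-1/120) = -0.218218

−√(1/21) ≈ -0.218218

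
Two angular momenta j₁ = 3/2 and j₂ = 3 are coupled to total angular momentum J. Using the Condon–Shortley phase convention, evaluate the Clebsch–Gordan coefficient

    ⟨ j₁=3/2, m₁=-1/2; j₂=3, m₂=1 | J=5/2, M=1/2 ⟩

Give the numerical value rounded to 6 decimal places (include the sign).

-0.119523

j₁+j₂−J=2  J+j₁−j₂=1  J−j₁+j₂=4  j₁+j₂+J+1=8
(j₁±m₁, j₂±m₂, J±M) = (1,2,4,2,3,2)
P² = 288/35
sum k=1..2:
  [1] −1/6 = -1/6
  [2] +1/8 = 1/8
S = -1/24
C² = P²·S² = 1/70 ; C = -0.119523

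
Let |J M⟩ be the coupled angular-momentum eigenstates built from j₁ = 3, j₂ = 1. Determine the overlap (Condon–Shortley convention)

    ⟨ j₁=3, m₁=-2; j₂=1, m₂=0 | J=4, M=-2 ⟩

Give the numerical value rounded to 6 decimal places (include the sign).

+√(3/7) = +0.654654

j₁+j₂−J=0  J+j₁−j₂=6  J−j₁+j₂=2  j₁+j₂+J+1=9
(j₁±m₁, j₂±m₂, J±M) = (1,5,1,1,2,6)
P² = 43200/7
sum k=0..0:
  [0] +1/120 = 1/120
S = 1/120
C² = P²·S² = 3/7 ; C = +0.654654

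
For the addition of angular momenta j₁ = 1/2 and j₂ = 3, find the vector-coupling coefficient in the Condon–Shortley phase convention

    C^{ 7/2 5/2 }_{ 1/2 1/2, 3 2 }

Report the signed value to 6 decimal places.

+0.925820  (= +√(6/7))

triangle: 0!*1!*6!/8! = 720/40320
(j±m)!: 1!*0!*5!*1!*6!*1! = 86400
prefactor² = (2J+1)*Δ*N² = 86400/7
  k=0: +1/(0!*0!*0!*5!*1!*1!) = 1/120
Σ = 1/120  ⇒  CG² = 86400/7*1/120² = 6/7
CG = +√(6/7) = +0.925820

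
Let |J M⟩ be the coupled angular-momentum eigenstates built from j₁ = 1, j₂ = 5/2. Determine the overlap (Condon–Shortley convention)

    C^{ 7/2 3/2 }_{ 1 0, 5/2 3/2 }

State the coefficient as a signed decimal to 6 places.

+√(10/21) = +0.690066

triangle: 0!×2!×5!/8! = 240/40320
(j±m)!: 1!×1!×4!×1!×5!×2! = 5760
prefactor² = (2J+1)×Δ×N² = 1920/7
  k=0: +1/(0!×0!×1!×4!×1!×1!) = 1/24
Σ = 1/24  ⇒  CG² = 1920/7×1/24² = 10/21
CG = +√(10/21) = +0.690066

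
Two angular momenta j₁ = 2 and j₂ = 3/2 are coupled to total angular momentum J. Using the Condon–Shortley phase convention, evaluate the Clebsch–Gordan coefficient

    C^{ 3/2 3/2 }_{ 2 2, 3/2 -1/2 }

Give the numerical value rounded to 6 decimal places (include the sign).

+0.632456  (= +√(2/5))

j₁+j₂−J=2  J+j₁−j₂=2  J−j₁+j₂=1  j₁+j₂+J+1=6
(j₁±m₁, j₂±m₂, J±M) = (4,0,1,2,3,0)
P² = 32/5
sum k=0..0:
  [0] +1/4 = 1/4
S = 1/4
C² = P²·S² = 2/5 ; C = +0.632456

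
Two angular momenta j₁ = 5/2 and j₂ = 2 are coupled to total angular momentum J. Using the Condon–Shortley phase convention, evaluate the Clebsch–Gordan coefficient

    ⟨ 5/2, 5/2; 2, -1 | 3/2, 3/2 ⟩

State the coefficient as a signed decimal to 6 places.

triangle: 3!·2!·1!/7! = 12/5040
(j±m)!: 5!·0!·1!·3!·3!·0! = 4320
prefactor² = (2J+1)·Δ·N² = 288/7
  k=0: +1/(0!·3!·0!·1!·2!·0!) = 1/12
Σ = 1/12  ⇒  CG² = 288/7·1/12² = 2/7
CG = +√(2/7) = +0.534522

+0.534522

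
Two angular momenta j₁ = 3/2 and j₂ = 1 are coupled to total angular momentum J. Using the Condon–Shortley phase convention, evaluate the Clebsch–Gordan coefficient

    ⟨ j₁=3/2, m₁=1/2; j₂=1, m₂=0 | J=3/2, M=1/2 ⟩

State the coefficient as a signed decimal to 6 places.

+√(1/15) ≈ +0.258199

√[4·1!2!1!/5! · 2!1!1!1!2!1!] = √(4/15)
  +(−1)^0/∏(0,1,1,1,1,0)! = 1  (running 1)
  +(−1)^1/∏(1,0,0,0,2,1)! = -1/2  (running 1/2)
⟨..|..⟩ = √(4/15)·(1/2) = +0.258199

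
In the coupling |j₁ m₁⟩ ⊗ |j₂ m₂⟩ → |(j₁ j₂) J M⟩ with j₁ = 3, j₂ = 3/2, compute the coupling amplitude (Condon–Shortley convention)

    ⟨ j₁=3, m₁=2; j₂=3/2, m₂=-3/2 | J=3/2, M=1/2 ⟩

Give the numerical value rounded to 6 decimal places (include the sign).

j₁+j₂−J=3  J+j₁−j₂=3  J−j₁+j₂=0  j₁+j₂+J+1=7
(j₁±m₁, j₂±m₂, J±M) = (5,1,0,3,2,1)
P² = 288/7
sum k=0..0:
  [0] +1/12 = 1/12
S = 1/12
C² = P²·S² = 2/7 ; C = +0.534522

+0.534522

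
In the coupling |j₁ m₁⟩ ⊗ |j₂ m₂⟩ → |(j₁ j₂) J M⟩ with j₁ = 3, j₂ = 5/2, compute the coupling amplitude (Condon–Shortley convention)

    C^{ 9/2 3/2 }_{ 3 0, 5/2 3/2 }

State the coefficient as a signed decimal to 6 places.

-0.540562  (= −√(45/154))

triangle: 1!×5!×4!/11! = 2880/39916800
(j±m)!: 3!×3!×4!×1!×6!×3! = 3732480
prefactor² = (2J+1)×Δ×N² = 207360/77
  k=0: +1/(0!×1!×3!×4!×2!×0!) = 1/288
  k=1: −1/(1!×0!×2!×3!×3!×1!) = -1/72
Σ = -1/96  ⇒  CG² = 207360/77×(-1/96)² = 45/154
CG = −√(45/154) = -0.540562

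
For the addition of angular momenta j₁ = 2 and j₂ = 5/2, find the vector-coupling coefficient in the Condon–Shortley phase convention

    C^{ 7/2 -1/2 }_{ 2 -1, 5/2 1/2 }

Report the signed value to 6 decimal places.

−√(14/45) ≈ -0.557773

j₁+j₂−J=1  J+j₁−j₂=3  J−j₁+j₂=4  j₁+j₂+J+1=9
(j₁±m₁, j₂±m₂, J±M) = (1,3,3,2,3,4)
P² = 1152/35
sum k=0..1:
  [0] +1/36 = 1/36
  [1] −1/8 = -1/8
S = -7/72
C² = P²·S² = 14/45 ; C = -0.557773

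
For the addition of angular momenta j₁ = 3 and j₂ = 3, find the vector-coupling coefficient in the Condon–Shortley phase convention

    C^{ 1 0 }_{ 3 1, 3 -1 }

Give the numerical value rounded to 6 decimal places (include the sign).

+0.188982  (= +√(1/28))

√[3·5!1!1!/8! · 4!2!2!4!1!1!] = √(144/7)
  +(−1)^1/∏(1,4,1,1,0,0)! = -1/24  (running -1/24)
  +(−1)^2/∏(2,3,0,0,1,1)! = 1/12  (running 1/24)
⟨..|..⟩ = √(144/7)·(1/24) = +0.188982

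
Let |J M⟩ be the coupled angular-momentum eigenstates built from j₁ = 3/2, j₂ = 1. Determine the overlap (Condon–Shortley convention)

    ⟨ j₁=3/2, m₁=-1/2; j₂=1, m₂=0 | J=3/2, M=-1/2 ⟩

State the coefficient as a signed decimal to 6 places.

triangle: 1!×2!×1!/5! = 2/120
(j±m)!: 1!×2!×1!×1!×1!×2! = 4
prefactor² = (2J+1)×Δ×N² = 4/15
  k=0: +1/(0!×1!×2!×1!×0!×0!) = 1/2
  k=1: −1/(1!×0!×1!×0!×1!×1!) = -1
Σ = -1/2  ⇒  CG² = 4/15×(-1/2)² = 1/15
CG = −√(1/15) = -0.258199

−√(1/15) = -0.258199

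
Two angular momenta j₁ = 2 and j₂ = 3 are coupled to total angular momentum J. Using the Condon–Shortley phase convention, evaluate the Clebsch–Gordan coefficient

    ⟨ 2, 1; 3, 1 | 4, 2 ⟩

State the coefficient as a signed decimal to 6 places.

+√(1/28) = +0.188982

√[9·1!3!5!/10! · 3!1!4!2!6!2!] = √(5184/7)
  +(−1)^0/∏(0,1,1,4,2,1)! = 1/48  (running 1/48)
  +(−1)^1/∏(1,0,0,3,3,2)! = -1/72  (running 1/144)
⟨..|..⟩ = √(5184/7)·(1/144) = +0.188982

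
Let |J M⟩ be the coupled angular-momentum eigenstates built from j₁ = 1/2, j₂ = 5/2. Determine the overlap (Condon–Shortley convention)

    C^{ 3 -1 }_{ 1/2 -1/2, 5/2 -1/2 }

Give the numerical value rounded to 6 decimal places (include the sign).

j₁+j₂−J=0  J+j₁−j₂=1  J−j₁+j₂=5  j₁+j₂+J+1=7
(j₁±m₁, j₂±m₂, J±M) = (0,1,2,3,2,4)
P² = 96
sum k=0..0:
  [0] +1/12 = 1/12
S = 1/12
C² = P²·S² = 2/3 ; C = +0.816497

+√(2/3) = +0.816497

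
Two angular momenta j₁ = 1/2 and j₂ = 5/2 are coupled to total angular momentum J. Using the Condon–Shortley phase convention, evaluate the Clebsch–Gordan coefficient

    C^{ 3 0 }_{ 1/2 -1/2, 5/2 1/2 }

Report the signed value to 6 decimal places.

+√(1/2) = +0.707107

√[7·0!1!5!/7! · 0!1!3!2!3!3!] = √(72)
  +(−1)^0/∏(0,0,1,3,0,2)! = 1/12  (running 1/12)
⟨..|..⟩ = √(72)·(1/12) = +0.707107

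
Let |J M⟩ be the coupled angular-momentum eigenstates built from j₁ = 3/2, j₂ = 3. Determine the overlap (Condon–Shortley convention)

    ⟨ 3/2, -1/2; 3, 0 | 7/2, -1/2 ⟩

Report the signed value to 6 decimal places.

−√(2/21) = -0.308607

j₁+j₂−J=1  J+j₁−j₂=2  J−j₁+j₂=5  j₁+j₂+J+1=9
(j₁±m₁, j₂±m₂, J±M) = (1,2,3,3,3,4)
P² = 384/7
sum k=0..1:
  [0] +1/24 = 1/24
  [1] −1/12 = -1/12
S = -1/24
C² = P²·S² = 2/21 ; C = -0.308607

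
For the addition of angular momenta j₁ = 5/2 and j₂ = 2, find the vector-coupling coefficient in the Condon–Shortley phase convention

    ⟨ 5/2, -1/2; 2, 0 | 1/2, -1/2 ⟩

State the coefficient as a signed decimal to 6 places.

+√(1/5) = +0.447214

j₁+j₂−J=4  J+j₁−j₂=1  J−j₁+j₂=0  j₁+j₂+J+1=6
(j₁±m₁, j₂±m₂, J±M) = (2,3,2,2,0,1)
P² = 16/5
sum k=2..2:
  [2] +1/4 = 1/4
S = 1/4
C² = P²·S² = 1/5 ; C = +0.447214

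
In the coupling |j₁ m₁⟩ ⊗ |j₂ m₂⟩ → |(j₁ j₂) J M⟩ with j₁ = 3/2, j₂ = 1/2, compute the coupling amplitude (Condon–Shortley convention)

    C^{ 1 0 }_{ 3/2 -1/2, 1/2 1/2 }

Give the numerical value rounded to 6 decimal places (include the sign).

-0.707107  (= −√(1/2))

j₁+j₂−J=1  J+j₁−j₂=2  J−j₁+j₂=0  j₁+j₂+J+1=4
(j₁±m₁, j₂±m₂, J±M) = (1,2,1,0,1,1)
P² = 1/2
sum k=1..1:
  [1] −1/1 = -1
S = -1
C² = P²·S² = 1/2 ; C = -0.707107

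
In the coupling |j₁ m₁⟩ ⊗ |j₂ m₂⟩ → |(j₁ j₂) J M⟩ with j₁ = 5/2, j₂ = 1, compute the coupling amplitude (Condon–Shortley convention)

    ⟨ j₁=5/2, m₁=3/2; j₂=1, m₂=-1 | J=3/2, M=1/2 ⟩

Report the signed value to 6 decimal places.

triangle: 2!*3!*0!/6! = 12/720
(j±m)!: 4!*1!*0!*2!*2!*1! = 96
prefactor² = (2J+1)*Δ*N² = 32/5
  k=0: +1/(0!*2!*1!*0!*2!*0!) = 1/4
Σ = 1/4  ⇒  CG² = 32/5*1/4² = 2/5
CG = +√(2/5) = +0.632456

+√(2/5) = +0.632456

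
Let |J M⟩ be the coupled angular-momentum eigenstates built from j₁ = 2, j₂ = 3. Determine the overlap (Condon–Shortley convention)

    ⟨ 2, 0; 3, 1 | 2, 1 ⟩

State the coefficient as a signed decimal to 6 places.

√[5·3!1!3!/8! · 2!2!4!2!3!1!] = √(36/7)
  +(−1)^1/∏(1,2,1,3,0,0)! = -1/12  (running -1/12)
  +(−1)^2/∏(2,1,0,2,1,1)! = 1/4  (running 1/6)
⟨..|..⟩ = √(36/7)·(1/6) = +0.377964

+√(1/7) ≈ +0.377964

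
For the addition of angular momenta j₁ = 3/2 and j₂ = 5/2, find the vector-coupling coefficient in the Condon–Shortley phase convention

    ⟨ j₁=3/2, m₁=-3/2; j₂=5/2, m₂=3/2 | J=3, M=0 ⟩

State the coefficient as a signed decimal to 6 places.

−√(3/10) ≈ -0.547723

triangle: 1!*2!*4!/8! = 48/40320
(j±m)!: 0!*3!*4!*1!*3!*3! = 5184
prefactor² = (2J+1)*Δ*N² = 216/5
  k=1: −1/(1!*0!*2!*3!*0!*1!) = -1/12
Σ = -1/12  ⇒  CG² = 216/5*(-1/12)² = 3/10
CG = −√(3/10) = -0.547723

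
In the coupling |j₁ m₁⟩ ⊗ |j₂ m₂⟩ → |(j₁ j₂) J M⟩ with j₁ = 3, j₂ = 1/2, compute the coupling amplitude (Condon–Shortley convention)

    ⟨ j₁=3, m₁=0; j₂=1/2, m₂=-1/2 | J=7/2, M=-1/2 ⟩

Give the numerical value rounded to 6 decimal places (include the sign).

√[8·0!6!1!/8! · 3!3!0!1!3!4!] = √(5184/7)
  +(−1)^0/∏(0,0,3,0,3,1)! = 1/36  (running 1/36)
⟨..|..⟩ = √(5184/7)·(1/36) = +0.755929

+√(4/7) = +0.755929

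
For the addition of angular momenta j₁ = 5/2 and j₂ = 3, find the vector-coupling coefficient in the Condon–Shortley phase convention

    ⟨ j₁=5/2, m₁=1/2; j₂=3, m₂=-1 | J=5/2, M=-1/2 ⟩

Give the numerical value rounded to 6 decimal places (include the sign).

j₁+j₂−J=3  J+j₁−j₂=2  J−j₁+j₂=3  j₁+j₂+J+1=9
(j₁±m₁, j₂±m₂, J±M) = (3,2,2,4,2,3)
P² = 288/35
sum k=0..2:
  [0] +1/24 = 1/24
  [1] −1/4 = -1/4
  [2] +1/24 = 1/24
S = -1/6
C² = P²·S² = 8/35 ; C = -0.478091

−√(8/35) ≈ -0.478091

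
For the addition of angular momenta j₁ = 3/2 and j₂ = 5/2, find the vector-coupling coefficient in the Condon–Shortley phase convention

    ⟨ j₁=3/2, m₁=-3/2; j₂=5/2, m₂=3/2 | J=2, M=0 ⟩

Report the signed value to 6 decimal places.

triangle: 2!·1!·3!/7! = 12/5040
(j±m)!: 0!·3!·4!·1!·2!·2! = 576
prefactor² = (2J+1)·Δ·N² = 48/7
  k=2: +1/(2!·0!·1!·2!·0!·1!) = 1/4
Σ = 1/4  ⇒  CG² = 48/7·1/4² = 3/7
CG = +√(3/7) = +0.654654

+0.654654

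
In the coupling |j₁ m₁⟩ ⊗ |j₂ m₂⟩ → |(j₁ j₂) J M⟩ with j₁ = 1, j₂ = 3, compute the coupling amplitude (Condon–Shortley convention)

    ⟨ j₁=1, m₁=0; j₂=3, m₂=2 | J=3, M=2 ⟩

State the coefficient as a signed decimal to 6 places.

√[7·1!1!5!/8! · 1!1!5!1!5!1!] = √(300)
  +(−1)^0/∏(0,1,1,5,0,0)! = 1/120  (running 1/120)
  +(−1)^1/∏(1,0,0,4,1,1)! = -1/24  (running -1/30)
⟨..|..⟩ = √(300)·(-1/30) = -0.577350

-0.577350  (= −√(1/3))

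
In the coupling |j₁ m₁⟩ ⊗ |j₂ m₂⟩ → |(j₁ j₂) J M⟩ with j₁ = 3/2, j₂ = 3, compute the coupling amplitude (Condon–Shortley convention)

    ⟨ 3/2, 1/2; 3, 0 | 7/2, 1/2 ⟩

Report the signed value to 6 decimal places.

j₁+j₂−J=1  J+j₁−j₂=2  J−j₁+j₂=5  j₁+j₂+J+1=9
(j₁±m₁, j₂±m₂, J±M) = (2,1,3,3,4,3)
P² = 384/7
sum k=0..1:
  [0] +1/12 = 1/12
  [1] −1/24 = -1/24
S = 1/24
C² = P²·S² = 2/21 ; C = +0.308607

+0.308607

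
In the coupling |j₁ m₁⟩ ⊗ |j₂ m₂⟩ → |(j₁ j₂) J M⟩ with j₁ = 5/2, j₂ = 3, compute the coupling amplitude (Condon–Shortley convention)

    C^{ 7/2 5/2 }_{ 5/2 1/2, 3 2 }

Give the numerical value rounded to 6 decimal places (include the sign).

√[8·2!3!4!/10! · 3!2!5!1!6!1!] = √(4608/7)
  +(−1)^1/∏(1,1,1,4,2,0)! = -1/48  (running -1/48)
  +(−1)^2/∏(2,0,0,3,3,1)! = 1/72  (running -1/144)
⟨..|..⟩ = √(4608/7)·(-1/144) = -0.178174

-0.178174  (= −√(2/63))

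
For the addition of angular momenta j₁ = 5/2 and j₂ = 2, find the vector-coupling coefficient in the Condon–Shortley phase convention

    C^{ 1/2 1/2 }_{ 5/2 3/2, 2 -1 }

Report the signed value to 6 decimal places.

−√(4/15) ≈ -0.516398

j₁+j₂−J=4  J+j₁−j₂=1  J−j₁+j₂=0  j₁+j₂+J+1=6
(j₁±m₁, j₂±m₂, J±M) = (4,1,1,3,1,0)
P² = 48/5
sum k=1..1:
  [1] −1/6 = -1/6
S = -1/6
C² = P²·S² = 4/15 ; C = -0.516398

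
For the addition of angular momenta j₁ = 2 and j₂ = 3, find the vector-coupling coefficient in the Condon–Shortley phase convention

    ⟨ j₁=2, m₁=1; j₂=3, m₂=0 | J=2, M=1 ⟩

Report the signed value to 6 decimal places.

−√(2/7) ≈ -0.534522

√[5·3!1!3!/8! · 3!1!3!3!3!1!] = √(81/14)
  +(−1)^0/∏(0,3,1,3,0,0)! = 1/36  (running 1/36)
  +(−1)^1/∏(1,2,0,2,1,1)! = -1/4  (running -2/9)
⟨..|..⟩ = √(81/14)·(-2/9) = -0.534522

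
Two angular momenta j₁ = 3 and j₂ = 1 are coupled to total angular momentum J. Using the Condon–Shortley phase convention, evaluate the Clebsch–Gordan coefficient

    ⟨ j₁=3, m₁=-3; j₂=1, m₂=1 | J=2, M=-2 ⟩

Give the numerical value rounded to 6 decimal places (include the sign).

j₁+j₂−J=2  J+j₁−j₂=4  J−j₁+j₂=0  j₁+j₂+J+1=7
(j₁±m₁, j₂±m₂, J±M) = (0,6,2,0,0,4)
P² = 11520/7
sum k=2..2:
  [2] +1/48 = 1/48
S = 1/48
C² = P²·S² = 5/7 ; C = +0.845154

+0.845154  (= +√(5/7))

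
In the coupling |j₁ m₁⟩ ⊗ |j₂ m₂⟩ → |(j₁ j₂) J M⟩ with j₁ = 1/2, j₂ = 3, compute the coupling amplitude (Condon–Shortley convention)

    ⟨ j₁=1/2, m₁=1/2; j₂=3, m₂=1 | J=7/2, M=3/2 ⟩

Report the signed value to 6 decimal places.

+√(5/7) ≈ +0.845154

√[8·0!1!6!/8! · 1!0!4!2!5!2!] = √(11520/7)
  +(−1)^0/∏(0,0,0,4,1,2)! = 1/48  (running 1/48)
⟨..|..⟩ = √(11520/7)·(1/48) = +0.845154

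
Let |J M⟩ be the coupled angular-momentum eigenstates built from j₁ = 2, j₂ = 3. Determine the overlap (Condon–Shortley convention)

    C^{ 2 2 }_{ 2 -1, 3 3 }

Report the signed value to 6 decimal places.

-0.597614  (= −√(5/14))

triangle: 3!*1!*3!/8! = 36/40320
(j±m)!: 1!*3!*6!*0!*4!*0! = 103680
prefactor² = (2J+1)*Δ*N² = 3240/7
  k=3: −1/(3!*0!*0!*3!*1!*0!) = -1/36
Σ = -1/36  ⇒  CG² = 3240/7*(-1/36)² = 5/14
CG = −√(5/14) = -0.597614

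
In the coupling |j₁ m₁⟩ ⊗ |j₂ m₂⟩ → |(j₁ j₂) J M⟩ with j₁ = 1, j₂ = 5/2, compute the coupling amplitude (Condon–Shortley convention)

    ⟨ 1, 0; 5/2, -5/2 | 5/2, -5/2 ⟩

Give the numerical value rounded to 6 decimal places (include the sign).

√[6·1!1!4!/7! · 1!1!0!5!0!5!] = √(2880/7)
  +(−1)^0/∏(0,1,1,0,0,4)! = 1/24  (running 1/24)
⟨..|..⟩ = √(2880/7)·(1/24) = +0.845154

+0.845154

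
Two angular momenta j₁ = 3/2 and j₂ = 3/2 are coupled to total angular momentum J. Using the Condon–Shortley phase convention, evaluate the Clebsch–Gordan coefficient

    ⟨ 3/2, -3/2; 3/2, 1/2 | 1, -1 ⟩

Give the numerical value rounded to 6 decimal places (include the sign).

+0.547723  (= +√(3/10))

√[3·2!1!1!/5! · 0!3!2!1!0!2!] = √(6/5)
  +(−1)^2/∏(2,0,1,0,0,1)! = 1/2  (running 1/2)
⟨..|..⟩ = √(6/5)·(1/2) = +0.547723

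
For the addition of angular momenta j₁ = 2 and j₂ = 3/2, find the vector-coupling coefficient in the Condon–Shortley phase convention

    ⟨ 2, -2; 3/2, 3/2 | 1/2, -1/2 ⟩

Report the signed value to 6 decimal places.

-0.632456  (= −√(2/5))

√[2·3!1!0!/5! · 0!4!3!0!0!1!] = √(72/5)
  +(−1)^3/∏(3,0,1,0,0,0)! = -1/6  (running -1/6)
⟨..|..⟩ = √(72/5)·(-1/6) = -0.632456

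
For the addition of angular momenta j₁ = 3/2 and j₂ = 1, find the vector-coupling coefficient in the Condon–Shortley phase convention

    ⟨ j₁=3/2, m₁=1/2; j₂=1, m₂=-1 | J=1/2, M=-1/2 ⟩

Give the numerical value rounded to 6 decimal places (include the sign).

j₁+j₂−J=2  J+j₁−j₂=1  J−j₁+j₂=0  j₁+j₂+J+1=4
(j₁±m₁, j₂±m₂, J±M) = (2,1,0,2,0,1)
P² = 2/3
sum k=0..0:
  [0] +1/2 = 1/2
S = 1/2
C² = P²·S² = 1/6 ; C = +0.408248

+√(1/6) = +0.408248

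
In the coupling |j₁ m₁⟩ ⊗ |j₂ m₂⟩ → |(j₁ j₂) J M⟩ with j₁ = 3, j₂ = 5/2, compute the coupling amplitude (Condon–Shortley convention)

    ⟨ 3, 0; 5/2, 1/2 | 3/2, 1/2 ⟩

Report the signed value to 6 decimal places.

+√(4/35) ≈ +0.338062

j₁+j₂−J=4  J+j₁−j₂=2  J−j₁+j₂=1  j₁+j₂+J+1=8
(j₁±m₁, j₂±m₂, J±M) = (3,3,3,2,2,1)
P² = 144/35
sum k=2..3:
  [2] +1/4 = 1/4
  [3] −1/12 = -1/12
S = 1/6
C² = P²·S² = 4/35 ; C = +0.338062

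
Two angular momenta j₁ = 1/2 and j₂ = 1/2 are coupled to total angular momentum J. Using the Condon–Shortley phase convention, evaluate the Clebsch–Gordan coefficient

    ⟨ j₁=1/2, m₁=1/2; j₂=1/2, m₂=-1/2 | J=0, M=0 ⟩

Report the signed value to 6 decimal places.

+0.707107  (= +√(1/2))

j₁+j₂−J=1  J+j₁−j₂=0  J−j₁+j₂=0  j₁+j₂+J+1=2
(j₁±m₁, j₂±m₂, J±M) = (1,0,0,1,0,0)
P² = 1/2
sum k=0..0:
  [0] +1/1 = 1
S = 1
C² = P²·S² = 1/2 ; C = +0.707107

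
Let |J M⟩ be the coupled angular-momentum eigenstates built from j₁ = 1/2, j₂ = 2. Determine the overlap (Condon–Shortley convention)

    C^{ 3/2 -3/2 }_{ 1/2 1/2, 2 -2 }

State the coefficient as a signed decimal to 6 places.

+0.894427  (= +√(4/5))

j₁+j₂−J=1  J+j₁−j₂=0  J−j₁+j₂=3  j₁+j₂+J+1=5
(j₁±m₁, j₂±m₂, J±M) = (1,0,0,4,0,3)
P² = 144/5
sum k=0..0:
  [0] +1/6 = 1/6
S = 1/6
C² = P²·S² = 4/5 ; C = +0.894427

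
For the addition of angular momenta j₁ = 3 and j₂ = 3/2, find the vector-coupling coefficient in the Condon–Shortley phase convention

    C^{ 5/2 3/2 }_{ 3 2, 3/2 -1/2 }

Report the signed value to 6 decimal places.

√[6·2!4!1!/8! · 5!1!1!2!4!1!] = √(288/7)
  +(−1)^0/∏(0,2,1,1,3,0)! = 1/12  (running 1/12)
  +(−1)^1/∏(1,1,0,0,4,1)! = -1/24  (running 1/24)
⟨..|..⟩ = √(288/7)·(1/24) = +0.267261

+0.267261  (= +√(1/14))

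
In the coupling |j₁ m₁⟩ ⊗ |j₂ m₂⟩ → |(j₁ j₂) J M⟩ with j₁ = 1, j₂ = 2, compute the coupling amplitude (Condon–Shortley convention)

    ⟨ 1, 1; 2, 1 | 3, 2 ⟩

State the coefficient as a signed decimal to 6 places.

+√(2/3) = +0.816497

triangle: 0!*2!*4!/7! = 48/5040
(j±m)!: 2!*0!*3!*1!*5!*1! = 1440
prefactor² = (2J+1)*Δ*N² = 96
  k=0: +1/(0!*0!*0!*3!*2!*1!) = 1/12
Σ = 1/12  ⇒  CG² = 96*1/12² = 2/3
CG = +√(2/3) = +0.816497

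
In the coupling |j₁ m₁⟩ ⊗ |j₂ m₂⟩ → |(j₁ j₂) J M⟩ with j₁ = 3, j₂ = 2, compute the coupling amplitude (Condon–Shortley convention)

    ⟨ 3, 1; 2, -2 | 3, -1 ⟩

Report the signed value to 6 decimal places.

+0.632456  (= +√(2/5))

√[7·2!4!2!/9! · 4!2!0!4!2!4!] = √(512/5)
  +(−1)^0/∏(0,2,2,0,2,2)! = 1/16  (running 1/16)
⟨..|..⟩ = √(512/5)·(1/16) = +0.632456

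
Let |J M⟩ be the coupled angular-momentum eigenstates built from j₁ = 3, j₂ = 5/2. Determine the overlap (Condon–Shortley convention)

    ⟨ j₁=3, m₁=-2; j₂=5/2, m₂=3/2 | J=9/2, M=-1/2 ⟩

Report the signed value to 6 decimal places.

−√(361/1386) ≈ -0.510355

√[10·1!5!4!/11! · 1!5!4!1!4!5!] = √(460800/77)
  +(−1)^0/∏(0,1,5,4,0,0)! = 1/2880  (running 1/2880)
  +(−1)^1/∏(1,0,4,3,1,1)! = -1/144  (running -19/2880)
⟨..|..⟩ = √(460800/77)·(-19/2880) = -0.510355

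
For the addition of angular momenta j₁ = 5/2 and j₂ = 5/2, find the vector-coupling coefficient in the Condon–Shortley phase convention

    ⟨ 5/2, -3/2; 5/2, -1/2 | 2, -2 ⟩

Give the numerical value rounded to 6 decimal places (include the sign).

+0.566947

√[5·3!2!2!/8! · 1!4!2!3!0!4!] = √(144/7)
  +(−1)^2/∏(2,1,2,0,0,2)! = 1/8  (running 1/8)
⟨..|..⟩ = √(144/7)·(1/8) = +0.566947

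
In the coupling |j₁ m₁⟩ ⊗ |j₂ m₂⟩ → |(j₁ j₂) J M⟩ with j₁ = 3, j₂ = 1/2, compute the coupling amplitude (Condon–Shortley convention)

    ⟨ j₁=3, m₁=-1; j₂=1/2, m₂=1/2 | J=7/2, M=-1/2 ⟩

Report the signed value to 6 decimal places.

+√(3/7) = +0.654654

√[8·0!6!1!/8! · 2!4!1!0!3!4!] = √(6912/7)
  +(−1)^0/∏(0,0,4,1,2,0)! = 1/48  (running 1/48)
⟨..|..⟩ = √(6912/7)·(1/48) = +0.654654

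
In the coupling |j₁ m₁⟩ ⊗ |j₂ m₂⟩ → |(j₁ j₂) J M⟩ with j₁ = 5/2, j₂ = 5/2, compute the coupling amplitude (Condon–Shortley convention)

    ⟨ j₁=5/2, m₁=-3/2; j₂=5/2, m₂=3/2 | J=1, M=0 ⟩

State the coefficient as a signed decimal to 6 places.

-0.358569

j₁+j₂−J=4  J+j₁−j₂=1  J−j₁+j₂=1  j₁+j₂+J+1=7
(j₁±m₁, j₂±m₂, J±M) = (1,4,4,1,1,1)
P² = 288/35
sum k=3..4:
  [3] −1/6 = -1/6
  [4] +1/24 = 1/24
S = -1/8
C² = P²·S² = 9/70 ; C = -0.358569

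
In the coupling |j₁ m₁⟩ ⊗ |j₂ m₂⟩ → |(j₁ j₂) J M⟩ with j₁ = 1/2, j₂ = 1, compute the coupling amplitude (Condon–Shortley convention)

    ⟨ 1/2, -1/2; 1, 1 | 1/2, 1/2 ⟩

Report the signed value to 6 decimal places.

-0.816497

triangle: 1!*0!*1!/3! = 1/6
(j±m)!: 0!*1!*2!*0!*1!*0! = 2
prefactor² = (2J+1)*Δ*N² = 2/3
  k=1: −1/(1!*0!*0!*1!*0!*0!) = -1
Σ = -1  ⇒  CG² = 2/3*(-1)² = 2/3
CG = −√(2/3) = -0.816497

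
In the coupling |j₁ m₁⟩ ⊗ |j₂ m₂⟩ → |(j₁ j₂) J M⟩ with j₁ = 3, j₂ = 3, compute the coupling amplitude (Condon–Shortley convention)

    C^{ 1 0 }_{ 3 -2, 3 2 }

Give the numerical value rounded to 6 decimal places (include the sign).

j₁+j₂−J=5  J+j₁−j₂=1  J−j₁+j₂=1  j₁+j₂+J+1=8
(j₁±m₁, j₂±m₂, J±M) = (1,5,5,1,1,1)
P² = 900/7
sum k=4..5:
  [4] +1/24 = 1/24
  [5] −1/120 = -1/120
S = 1/30
C² = P²·S² = 1/7 ; C = +0.377964

+√(1/7) ≈ +0.377964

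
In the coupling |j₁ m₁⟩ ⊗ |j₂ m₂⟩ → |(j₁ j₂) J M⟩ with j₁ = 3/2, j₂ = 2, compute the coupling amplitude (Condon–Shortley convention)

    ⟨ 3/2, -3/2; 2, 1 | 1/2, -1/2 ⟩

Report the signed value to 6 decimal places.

-0.316228

j₁+j₂−J=3  J+j₁−j₂=0  J−j₁+j₂=1  j₁+j₂+J+1=5
(j₁±m₁, j₂±m₂, J±M) = (0,3,3,1,0,1)
P² = 18/5
sum k=3..3:
  [3] −1/6 = -1/6
S = -1/6
C² = P²·S² = 1/10 ; C = -0.316228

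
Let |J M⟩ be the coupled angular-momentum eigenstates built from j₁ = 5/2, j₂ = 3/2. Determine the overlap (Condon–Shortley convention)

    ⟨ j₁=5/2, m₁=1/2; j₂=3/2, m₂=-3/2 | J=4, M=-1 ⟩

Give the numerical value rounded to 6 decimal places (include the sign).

j₁+j₂−J=0  J+j₁−j₂=5  J−j₁+j₂=3  j₁+j₂+J+1=9
(j₁±m₁, j₂±m₂, J±M) = (3,2,0,3,3,5)
P² = 6480/7
sum k=0..0:
  [0] +1/72 = 1/72
S = 1/72
C² = P²·S² = 5/28 ; C = +0.422577

+√(5/28) ≈ +0.422577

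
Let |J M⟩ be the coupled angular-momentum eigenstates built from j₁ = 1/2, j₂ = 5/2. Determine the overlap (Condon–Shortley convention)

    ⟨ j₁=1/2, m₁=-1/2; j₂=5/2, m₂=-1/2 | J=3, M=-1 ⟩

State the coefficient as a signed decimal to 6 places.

+0.816497

triangle: 0!×1!×5!/7! = 120/5040
(j±m)!: 0!×1!×2!×3!×2!×4! = 576
prefactor² = (2J+1)×Δ×N² = 96
  k=0: +1/(0!×0!×1!×2!×0!×3!) = 1/12
Σ = 1/12  ⇒  CG² = 96×1/12² = 2/3
CG = +√(2/3) = +0.816497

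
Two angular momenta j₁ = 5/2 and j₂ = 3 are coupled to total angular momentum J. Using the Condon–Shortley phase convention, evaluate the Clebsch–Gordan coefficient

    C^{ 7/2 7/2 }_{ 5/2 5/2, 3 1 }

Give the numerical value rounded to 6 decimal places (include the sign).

j₁+j₂−J=2  J+j₁−j₂=3  J−j₁+j₂=4  j₁+j₂+J+1=10
(j₁±m₁, j₂±m₂, J±M) = (5,0,4,2,7,0)
P² = 18432
sum k=0..0:
  [0] +1/288 = 1/288
S = 1/288
C² = P²·S² = 2/9 ; C = +0.471405

+√(2/9) ≈ +0.471405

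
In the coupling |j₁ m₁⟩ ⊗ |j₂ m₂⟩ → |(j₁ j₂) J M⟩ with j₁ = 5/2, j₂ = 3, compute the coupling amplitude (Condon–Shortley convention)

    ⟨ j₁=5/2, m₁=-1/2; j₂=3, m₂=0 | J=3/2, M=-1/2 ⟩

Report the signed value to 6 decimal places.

triangle: 4!*1!*2!/8! = 48/40320
(j±m)!: 2!*3!*3!*3!*1!*2! = 864
prefactor² = (2J+1)*Δ*N² = 144/35
  k=2: +1/(2!*2!*1!*1!*0!*1!) = 1/4
  k=3: −1/(3!*1!*0!*0!*1!*2!) = -1/12
Σ = 1/6  ⇒  CG² = 144/35*1/6² = 4/35
CG = +√(4/35) = +0.338062

+√(4/35) ≈ +0.338062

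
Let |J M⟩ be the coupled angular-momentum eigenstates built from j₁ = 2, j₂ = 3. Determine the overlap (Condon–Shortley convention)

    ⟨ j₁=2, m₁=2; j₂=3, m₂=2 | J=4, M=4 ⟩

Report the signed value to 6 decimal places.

√[9·1!3!5!/10! · 4!0!5!1!8!0!] = √(207360)
  +(−1)^0/∏(0,1,0,5,3,0)! = 1/720  (running 1/720)
⟨..|..⟩ = √(207360)·(1/720) = +0.632456

+√(2/5) ≈ +0.632456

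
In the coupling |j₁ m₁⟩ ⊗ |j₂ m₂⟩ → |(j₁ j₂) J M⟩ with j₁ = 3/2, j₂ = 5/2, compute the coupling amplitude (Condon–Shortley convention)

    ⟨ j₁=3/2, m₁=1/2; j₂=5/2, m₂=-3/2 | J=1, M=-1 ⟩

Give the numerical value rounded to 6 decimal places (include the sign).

−√(3/10) ≈ -0.547723

triangle: 3!·0!·2!/6! = 12/720
(j±m)!: 2!·1!·1!·4!·0!·2! = 96
prefactor² = (2J+1)·Δ·N² = 24/5
  k=1: −1/(1!·2!·0!·0!·0!·2!) = -1/4
Σ = -1/4  ⇒  CG² = 24/5·(-1/4)² = 3/10
CG = −√(3/10) = -0.547723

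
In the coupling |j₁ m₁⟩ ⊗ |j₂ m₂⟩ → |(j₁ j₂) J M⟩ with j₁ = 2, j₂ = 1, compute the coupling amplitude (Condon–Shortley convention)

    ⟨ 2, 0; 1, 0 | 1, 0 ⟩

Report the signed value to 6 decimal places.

−√(2/5) = -0.632456

j₁+j₂−J=2  J+j₁−j₂=2  J−j₁+j₂=0  j₁+j₂+J+1=5
(j₁±m₁, j₂±m₂, J±M) = (2,2,1,1,1,1)
P² = 2/5
sum k=1..1:
  [1] −1/1 = -1
S = -1
C² = P²·S² = 2/5 ; C = -0.632456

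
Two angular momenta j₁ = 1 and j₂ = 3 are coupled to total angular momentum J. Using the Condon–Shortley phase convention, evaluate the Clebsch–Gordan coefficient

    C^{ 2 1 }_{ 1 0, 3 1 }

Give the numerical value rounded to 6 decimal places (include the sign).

√[5·2!0!4!/7! · 1!1!4!2!3!1!] = √(96/7)
  +(−1)^1/∏(1,1,0,3,0,1)! = -1/6  (running -1/6)
⟨..|..⟩ = √(96/7)·(-1/6) = -0.617213

-0.617213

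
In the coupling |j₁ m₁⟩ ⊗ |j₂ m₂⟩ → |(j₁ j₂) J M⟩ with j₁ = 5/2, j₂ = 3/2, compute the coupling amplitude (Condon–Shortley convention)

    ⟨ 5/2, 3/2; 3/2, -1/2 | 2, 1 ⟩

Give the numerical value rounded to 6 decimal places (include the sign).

+√(1/42) ≈ +0.154303

√[5·2!3!1!/7! · 4!1!1!2!3!1!] = √(24/7)
  +(−1)^0/∏(0,2,1,1,2,0)! = 1/4  (running 1/4)
  +(−1)^1/∏(1,1,0,0,3,1)! = -1/6  (running 1/12)
⟨..|..⟩ = √(24/7)·(1/12) = +0.154303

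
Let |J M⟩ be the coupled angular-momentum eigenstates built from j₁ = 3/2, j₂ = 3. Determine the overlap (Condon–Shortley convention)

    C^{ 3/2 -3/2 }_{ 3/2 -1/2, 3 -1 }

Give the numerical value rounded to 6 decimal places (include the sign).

+0.338062

j₁+j₂−J=3  J+j₁−j₂=0  J−j₁+j₂=3  j₁+j₂+J+1=7
(j₁±m₁, j₂±m₂, J±M) = (1,2,2,4,0,3)
P² = 576/35
sum k=2..2:
  [2] +1/12 = 1/12
S = 1/12
C² = P²·S² = 4/35 ; C = +0.338062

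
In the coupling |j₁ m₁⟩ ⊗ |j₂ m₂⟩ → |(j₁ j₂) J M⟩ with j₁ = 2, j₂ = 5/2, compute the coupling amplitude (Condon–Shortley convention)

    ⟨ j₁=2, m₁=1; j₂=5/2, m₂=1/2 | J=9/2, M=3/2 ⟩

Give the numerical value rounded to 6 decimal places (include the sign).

j₁+j₂−J=0  J+j₁−j₂=4  J−j₁+j₂=5  j₁+j₂+J+1=10
(j₁±m₁, j₂±m₂, J±M) = (3,1,3,2,6,3)
P² = 17280/7
sum k=0..0:
  [0] +1/72 = 1/72
S = 1/72
C² = P²·S² = 10/21 ; C = +0.690066

+√(10/21) ≈ +0.690066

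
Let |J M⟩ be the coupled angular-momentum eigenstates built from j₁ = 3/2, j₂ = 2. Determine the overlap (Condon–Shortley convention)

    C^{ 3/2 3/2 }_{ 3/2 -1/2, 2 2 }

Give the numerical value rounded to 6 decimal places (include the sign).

+0.632456  (= +√(2/5))

j₁+j₂−J=2  J+j₁−j₂=1  J−j₁+j₂=2  j₁+j₂+J+1=6
(j₁±m₁, j₂±m₂, J±M) = (1,2,4,0,3,0)
P² = 32/5
sum k=2..2:
  [2] +1/4 = 1/4
S = 1/4
C² = P²·S² = 2/5 ; C = +0.632456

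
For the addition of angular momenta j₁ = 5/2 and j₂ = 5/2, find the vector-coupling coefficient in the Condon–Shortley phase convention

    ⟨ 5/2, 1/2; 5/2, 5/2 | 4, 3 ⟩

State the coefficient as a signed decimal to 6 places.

−√(1/2) = -0.707107

√[9·1!4!4!/10! · 3!2!5!0!7!1!] = √(10368)
  +(−1)^1/∏(1,0,1,4,3,0)! = -1/144  (running -1/144)
⟨..|..⟩ = √(10368)·(-1/144) = -0.707107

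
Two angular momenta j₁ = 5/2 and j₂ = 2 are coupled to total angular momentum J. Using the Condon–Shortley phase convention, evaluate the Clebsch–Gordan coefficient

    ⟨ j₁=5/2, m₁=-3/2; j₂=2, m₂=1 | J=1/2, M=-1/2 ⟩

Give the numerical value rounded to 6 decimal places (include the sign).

−√(4/15) ≈ -0.516398

triangle: 4!·1!·0!/6! = 24/720
(j±m)!: 1!·4!·3!·1!·0!·1! = 144
prefactor² = (2J+1)·Δ·N² = 48/5
  k=3: −1/(3!·1!·1!·0!·0!·0!) = -1/6
Σ = -1/6  ⇒  CG² = 48/5·(-1/6)² = 4/15
CG = −√(4/15) = -0.516398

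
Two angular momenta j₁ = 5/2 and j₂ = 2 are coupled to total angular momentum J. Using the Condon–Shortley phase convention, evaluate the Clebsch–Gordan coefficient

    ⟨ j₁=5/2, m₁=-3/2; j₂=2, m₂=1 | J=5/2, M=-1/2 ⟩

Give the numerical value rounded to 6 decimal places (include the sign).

j₁+j₂−J=2  J+j₁−j₂=3  J−j₁+j₂=2  j₁+j₂+J+1=8
(j₁±m₁, j₂±m₂, J±M) = (1,4,3,1,2,3)
P² = 216/35
sum k=1..2:
  [1] −1/12 = -1/12
  [2] +1/4 = 1/4
S = 1/6
C² = P²·S² = 6/35 ; C = +0.414039

+0.414039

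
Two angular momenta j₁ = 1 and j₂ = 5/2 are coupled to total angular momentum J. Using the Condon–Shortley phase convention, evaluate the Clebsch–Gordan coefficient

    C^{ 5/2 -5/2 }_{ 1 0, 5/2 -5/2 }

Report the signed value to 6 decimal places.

+√(5/7) = +0.845154

√[6·1!1!4!/7! · 1!1!0!5!0!5!] = √(2880/7)
  +(−1)^0/∏(0,1,1,0,0,4)! = 1/24  (running 1/24)
⟨..|..⟩ = √(2880/7)·(1/24) = +0.845154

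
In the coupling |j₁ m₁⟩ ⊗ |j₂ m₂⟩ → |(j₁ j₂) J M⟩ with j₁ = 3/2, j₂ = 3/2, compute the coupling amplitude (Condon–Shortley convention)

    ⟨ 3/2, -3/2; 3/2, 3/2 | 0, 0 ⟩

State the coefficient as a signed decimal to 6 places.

√[1·3!0!0!/4! · 0!3!3!0!0!0!] = √(9)
  +(−1)^3/∏(3,0,0,0,0,0)! = -1/6  (running -1/6)
⟨..|..⟩ = √(9)·(-1/6) = -0.500000

−√(1/4) ≈ -0.500000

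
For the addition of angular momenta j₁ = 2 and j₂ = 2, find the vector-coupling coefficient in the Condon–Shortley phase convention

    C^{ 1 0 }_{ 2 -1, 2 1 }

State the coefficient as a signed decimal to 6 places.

+√(1/10) ≈ +0.316228

triangle: 3!·1!·1!/6! = 6/720
(j±m)!: 1!·3!·3!·1!·1!·1! = 36
prefactor² = (2J+1)·Δ·N² = 9/10
  k=2: +1/(2!·1!·1!·1!·0!·0!) = 1/2
  k=3: −1/(3!·0!·0!·0!·1!·1!) = -1/6
Σ = 1/3  ⇒  CG² = 9/10·1/3² = 1/10
CG = +√(1/10) = +0.316228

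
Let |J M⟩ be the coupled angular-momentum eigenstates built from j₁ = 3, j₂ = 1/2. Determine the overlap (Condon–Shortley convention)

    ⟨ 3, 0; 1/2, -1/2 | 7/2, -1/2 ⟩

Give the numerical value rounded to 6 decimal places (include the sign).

+√(4/7) ≈ +0.755929

j₁+j₂−J=0  J+j₁−j₂=6  J−j₁+j₂=1  j₁+j₂+J+1=8
(j₁±m₁, j₂±m₂, J±M) = (3,3,0,1,3,4)
P² = 5184/7
sum k=0..0:
  [0] +1/36 = 1/36
S = 1/36
C² = P²·S² = 4/7 ; C = +0.755929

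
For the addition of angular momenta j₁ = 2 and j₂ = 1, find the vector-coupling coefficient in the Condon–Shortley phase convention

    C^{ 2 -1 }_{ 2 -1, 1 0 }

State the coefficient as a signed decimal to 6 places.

-0.408248  (= −√(1/6))

√[5·1!3!1!/6! · 1!3!1!1!1!3!] = √(3/2)
  +(−1)^0/∏(0,1,3,1,0,0)! = 1/6  (running 1/6)
  +(−1)^1/∏(1,0,2,0,1,1)! = -1/2  (running -1/3)
⟨..|..⟩ = √(3/2)·(-1/3) = -0.408248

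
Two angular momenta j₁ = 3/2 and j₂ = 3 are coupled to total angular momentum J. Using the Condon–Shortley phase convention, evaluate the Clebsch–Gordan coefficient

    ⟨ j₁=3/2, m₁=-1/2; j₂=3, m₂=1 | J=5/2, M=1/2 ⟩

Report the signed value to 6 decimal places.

j₁+j₂−J=2  J+j₁−j₂=1  J−j₁+j₂=4  j₁+j₂+J+1=8
(j₁±m₁, j₂±m₂, J±M) = (1,2,4,2,3,2)
P² = 288/35
sum k=1..2:
  [1] −1/6 = -1/6
  [2] +1/8 = 1/8
S = -1/24
C² = P²·S² = 1/70 ; C = -0.119523

-0.119523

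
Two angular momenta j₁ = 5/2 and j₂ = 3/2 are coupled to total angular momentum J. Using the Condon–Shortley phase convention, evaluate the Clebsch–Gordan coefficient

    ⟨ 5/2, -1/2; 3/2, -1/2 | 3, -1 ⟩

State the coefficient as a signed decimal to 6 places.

+0.129099

j₁+j₂−J=1  J+j₁−j₂=4  J−j₁+j₂=2  j₁+j₂+J+1=8
(j₁±m₁, j₂±m₂, J±M) = (2,3,1,2,2,4)
P² = 48/5
sum k=0..1:
  [0] +1/6 = 1/6
  [1] −1/8 = -1/8
S = 1/24
C² = P²·S² = 1/60 ; C = +0.129099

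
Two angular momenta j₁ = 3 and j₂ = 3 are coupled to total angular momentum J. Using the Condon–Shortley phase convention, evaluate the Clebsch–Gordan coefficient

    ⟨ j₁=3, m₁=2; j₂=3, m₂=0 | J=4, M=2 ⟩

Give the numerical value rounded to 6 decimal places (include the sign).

j₁+j₂−J=2  J+j₁−j₂=4  J−j₁+j₂=4  j₁+j₂+J+1=11
(j₁±m₁, j₂±m₂, J±M) = (5,1,3,3,6,2)
P² = 124416/77
sum k=0..1:
  [0] +1/72 = 1/72
  [1] −1/96 = -1/96
S = 1/288
C² = P²·S² = 3/154 ; C = +0.139573

+√(3/154) ≈ +0.139573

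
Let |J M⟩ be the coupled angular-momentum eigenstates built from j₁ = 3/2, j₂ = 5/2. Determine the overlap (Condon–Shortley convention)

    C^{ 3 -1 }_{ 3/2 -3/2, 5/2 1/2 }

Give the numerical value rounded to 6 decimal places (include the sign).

triangle: 1!·2!·4!/8! = 48/40320
(j±m)!: 0!·3!·3!·2!·2!·4! = 3456
prefactor² = (2J+1)·Δ·N² = 144/5
  k=1: −1/(1!·0!·2!·2!·0!·2!) = -1/8
Σ = -1/8  ⇒  CG² = 144/5·(-1/8)² = 9/20
CG = −√(9/20) = -0.670820

−√(9/20) ≈ -0.670820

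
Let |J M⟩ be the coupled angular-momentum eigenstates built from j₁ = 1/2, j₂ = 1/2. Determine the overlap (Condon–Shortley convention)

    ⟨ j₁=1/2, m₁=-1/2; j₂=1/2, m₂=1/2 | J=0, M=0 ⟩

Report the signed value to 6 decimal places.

j₁+j₂−J=1  J+j₁−j₂=0  J−j₁+j₂=0  j₁+j₂+J+1=2
(j₁±m₁, j₂±m₂, J±M) = (0,1,1,0,0,0)
P² = 1/2
sum k=1..1:
  [1] −1/1 = -1
S = -1
C² = P²·S² = 1/2 ; C = -0.707107

-0.707107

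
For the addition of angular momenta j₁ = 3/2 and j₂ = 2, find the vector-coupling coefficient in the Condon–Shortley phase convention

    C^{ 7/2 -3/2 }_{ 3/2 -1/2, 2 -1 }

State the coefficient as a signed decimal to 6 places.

+0.755929  (= +√(4/7))

j₁+j₂−J=0  J+j₁−j₂=3  J−j₁+j₂=4  j₁+j₂+J+1=8
(j₁±m₁, j₂±m₂, J±M) = (1,2,1,3,2,5)
P² = 576/7
sum k=0..0:
  [0] +1/12 = 1/12
S = 1/12
C² = P²·S² = 4/7 ; C = +0.755929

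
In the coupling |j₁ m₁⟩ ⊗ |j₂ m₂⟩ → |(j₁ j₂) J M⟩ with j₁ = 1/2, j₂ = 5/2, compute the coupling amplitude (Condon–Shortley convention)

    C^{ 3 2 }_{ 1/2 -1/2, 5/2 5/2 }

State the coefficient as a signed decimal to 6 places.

+0.408248  (= +√(1/6))

triangle: 0!·1!·5!/7! = 120/5040
(j±m)!: 0!·1!·5!·0!·5!·1! = 14400
prefactor² = (2J+1)·Δ·N² = 2400
  k=0: +1/(0!·0!·1!·5!·0!·0!) = 1/120
Σ = 1/120  ⇒  CG² = 2400·1/120² = 1/6
CG = +√(1/6) = +0.408248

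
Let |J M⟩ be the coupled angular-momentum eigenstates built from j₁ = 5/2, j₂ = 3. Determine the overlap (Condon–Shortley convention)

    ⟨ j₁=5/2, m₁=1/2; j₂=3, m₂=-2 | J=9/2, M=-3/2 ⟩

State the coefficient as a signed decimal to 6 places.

√[10·1!4!5!/11! · 3!2!1!5!3!6!] = √(345600/77)
  +(−1)^0/∏(0,1,2,1,2,4)! = 1/96  (running 1/96)
  +(−1)^1/∏(1,0,1,0,3,5)! = -1/720  (running 13/1440)
⟨..|..⟩ = √(345600/77)·(13/1440) = +0.604815

+0.604815  (= +√(169/462))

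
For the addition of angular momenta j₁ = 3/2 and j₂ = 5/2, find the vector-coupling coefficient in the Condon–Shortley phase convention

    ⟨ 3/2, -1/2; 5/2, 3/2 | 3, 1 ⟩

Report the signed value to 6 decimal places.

-0.639010

j₁+j₂−J=1  J+j₁−j₂=2  J−j₁+j₂=4  j₁+j₂+J+1=8
(j₁±m₁, j₂±m₂, J±M) = (1,2,4,1,4,2)
P² = 96/5
sum k=0..1:
  [0] +1/48 = 1/48
  [1] −1/6 = -1/6
S = -7/48
C² = P²·S² = 49/120 ; C = -0.639010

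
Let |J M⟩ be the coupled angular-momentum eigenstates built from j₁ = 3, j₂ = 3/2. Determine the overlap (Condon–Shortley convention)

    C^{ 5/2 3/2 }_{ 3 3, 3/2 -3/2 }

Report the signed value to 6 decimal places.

√[6·2!4!1!/8! · 6!0!0!3!4!1!] = √(5184/7)
  +(−1)^0/∏(0,2,0,0,4,1)! = 1/48  (running 1/48)
⟨..|..⟩ = √(5184/7)·(1/48) = +0.566947

+√(9/28) = +0.566947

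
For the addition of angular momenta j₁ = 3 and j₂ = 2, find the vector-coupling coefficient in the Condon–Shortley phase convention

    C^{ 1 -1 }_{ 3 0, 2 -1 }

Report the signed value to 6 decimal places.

j₁+j₂−J=4  J+j₁−j₂=2  J−j₁+j₂=0  j₁+j₂+J+1=7
(j₁±m₁, j₂±m₂, J±M) = (3,3,1,3,0,2)
P² = 432/35
sum k=1..1:
  [1] −1/12 = -1/12
S = -1/12
C² = P²·S² = 3/35 ; C = -0.292770

-0.292770  (= −√(3/35))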